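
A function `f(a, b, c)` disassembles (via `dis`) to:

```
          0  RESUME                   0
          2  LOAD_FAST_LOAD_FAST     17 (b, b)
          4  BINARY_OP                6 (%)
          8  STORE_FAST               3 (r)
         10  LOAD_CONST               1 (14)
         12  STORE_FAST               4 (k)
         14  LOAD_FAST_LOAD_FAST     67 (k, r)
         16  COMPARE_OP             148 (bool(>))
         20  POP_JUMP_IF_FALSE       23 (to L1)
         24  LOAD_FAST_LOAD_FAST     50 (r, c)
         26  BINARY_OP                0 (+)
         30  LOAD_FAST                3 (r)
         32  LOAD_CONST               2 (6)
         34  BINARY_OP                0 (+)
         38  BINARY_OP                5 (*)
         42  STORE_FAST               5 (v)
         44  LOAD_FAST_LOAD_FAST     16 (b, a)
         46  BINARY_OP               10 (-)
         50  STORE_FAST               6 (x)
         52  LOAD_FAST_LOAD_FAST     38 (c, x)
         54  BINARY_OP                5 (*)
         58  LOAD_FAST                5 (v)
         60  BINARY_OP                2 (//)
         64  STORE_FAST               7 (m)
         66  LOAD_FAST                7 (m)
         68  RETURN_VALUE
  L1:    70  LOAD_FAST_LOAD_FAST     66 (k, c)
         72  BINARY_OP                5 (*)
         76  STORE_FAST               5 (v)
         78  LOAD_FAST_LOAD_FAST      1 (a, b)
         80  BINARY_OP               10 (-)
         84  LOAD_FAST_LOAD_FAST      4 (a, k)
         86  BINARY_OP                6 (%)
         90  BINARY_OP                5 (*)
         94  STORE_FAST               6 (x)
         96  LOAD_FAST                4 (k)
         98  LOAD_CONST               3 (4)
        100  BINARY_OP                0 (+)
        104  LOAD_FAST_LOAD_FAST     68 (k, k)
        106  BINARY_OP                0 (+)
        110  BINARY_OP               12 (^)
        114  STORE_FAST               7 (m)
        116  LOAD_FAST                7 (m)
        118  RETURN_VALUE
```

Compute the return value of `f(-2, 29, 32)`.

5

LOAD_FAST_LOAD_FAST b,b → push 29,29. Stack: [29, 29]
BINARY_OP % → 29 % 29 = 0. Stack: [0]
STORE_FAST r → r=0. Stack: []
LOAD_CONST → push 14. Stack: [14]
STORE_FAST k → k=14. Stack: []
LOAD_FAST_LOAD_FAST k,r → push 14,0. Stack: [14, 0]
COMPARE_OP bool(>) → 14 vs 0 = True. Stack: [True]
POP_JUMP_IF_FALSE → pop True; no jump. Stack: []
LOAD_FAST_LOAD_FAST r,c → push 0,32. Stack: [0, 32]
BINARY_OP + → 0 + 32 = 32. Stack: [32]
LOAD_FAST r → push 0. Stack: [32, 0]
LOAD_CONST → push 6. Stack: [32, 0, 6]
BINARY_OP + → 0 + 6 = 6. Stack: [32, 6]
BINARY_OP * → 32 * 6 = 192. Stack: [192]
STORE_FAST v → v=192. Stack: []
LOAD_FAST_LOAD_FAST b,a → push 29,-2. Stack: [29, -2]
BINARY_OP - → 29 - -2 = 31. Stack: [31]
STORE_FAST x → x=31. Stack: []
LOAD_FAST_LOAD_FAST c,x → push 32,31. Stack: [32, 31]
BINARY_OP * → 32 * 31 = 992. Stack: [992]
LOAD_FAST v → push 192. Stack: [992, 192]
BINARY_OP // → 992 // 192 = 5. Stack: [5]
STORE_FAST m → m=5. Stack: []
LOAD_FAST m → push 5. Stack: [5]
RETURN_VALUE → return 5.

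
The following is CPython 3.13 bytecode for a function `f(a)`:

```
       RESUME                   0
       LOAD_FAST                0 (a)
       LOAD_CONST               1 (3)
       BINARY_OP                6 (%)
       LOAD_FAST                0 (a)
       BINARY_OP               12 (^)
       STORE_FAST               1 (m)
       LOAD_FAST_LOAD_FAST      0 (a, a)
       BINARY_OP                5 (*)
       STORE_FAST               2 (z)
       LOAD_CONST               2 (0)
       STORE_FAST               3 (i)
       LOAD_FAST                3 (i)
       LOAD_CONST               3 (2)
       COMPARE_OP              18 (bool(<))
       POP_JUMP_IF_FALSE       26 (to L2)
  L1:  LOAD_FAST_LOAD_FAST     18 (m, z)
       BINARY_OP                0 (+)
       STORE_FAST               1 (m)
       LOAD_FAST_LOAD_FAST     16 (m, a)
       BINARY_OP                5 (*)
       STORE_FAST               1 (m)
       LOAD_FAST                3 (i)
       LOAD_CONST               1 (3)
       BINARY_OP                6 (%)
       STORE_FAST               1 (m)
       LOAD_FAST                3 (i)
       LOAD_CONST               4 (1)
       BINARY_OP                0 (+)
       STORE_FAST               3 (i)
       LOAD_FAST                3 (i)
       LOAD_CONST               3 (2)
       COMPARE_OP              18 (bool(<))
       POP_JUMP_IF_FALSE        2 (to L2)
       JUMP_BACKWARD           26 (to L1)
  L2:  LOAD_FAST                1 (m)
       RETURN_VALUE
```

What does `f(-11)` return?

1

LOAD_FAST a → push -11. Stack: [-11]
LOAD_CONST → push 3. Stack: [-11, 3]
BINARY_OP % → -11 % 3 = 1. Stack: [1]
LOAD_FAST a → push -11. Stack: [1, -11]
BINARY_OP ^ → 1 ^ -11 = -12. Stack: [-12]
STORE_FAST m → m=-12. Stack: []
LOAD_FAST_LOAD_FAST a,a → push -11,-11. Stack: [-11, -11]
BINARY_OP * → -11 * -11 = 121. Stack: [121]
STORE_FAST z → z=121. Stack: []
LOAD_CONST → push 0. Stack: [0]
STORE_FAST i → i=0. Stack: []
LOAD_FAST i → push 0. Stack: [0]
LOAD_CONST → push 2. Stack: [0, 2]
COMPARE_OP bool(<) → 0 vs 2 = True. Stack: [True]
POP_JUMP_IF_FALSE → pop True; no jump. Stack: []
LOAD_FAST_LOAD_FAST m,z → push -12,121. Stack: [-12, 121]
BINARY_OP + → -12 + 121 = 109. Stack: [109]
STORE_FAST m → m=109. Stack: []
LOAD_FAST_LOAD_FAST m,a → push 109,-11. Stack: [109, -11]
BINARY_OP * → 109 * -11 = -1199. Stack: [-1199]
STORE_FAST m → m=-1199. Stack: []
LOAD_FAST i → push 0. Stack: [0]
LOAD_CONST → push 3. Stack: [0, 3]
BINARY_OP % → 0 % 3 = 0. Stack: [0]
STORE_FAST m → m=0. Stack: []
LOAD_FAST i → push 0. Stack: [0]
LOAD_CONST → push 1. Stack: [0, 1]
BINARY_OP + → 0 + 1 = 1. Stack: [1]
STORE_FAST i → i=1. Stack: []
LOAD_FAST i → push 1. Stack: [1]
LOAD_CONST → push 2. Stack: [1, 2]
COMPARE_OP bool(<) → 1 vs 2 = True. Stack: [True]
POP_JUMP_IF_FALSE → pop True; no jump. Stack: []
LOAD_FAST_LOAD_FAST m,z → push 0,121. Stack: [0, 121]
BINARY_OP + → 0 + 121 = 121. Stack: [121]
STORE_FAST m → m=121. Stack: []
LOAD_FAST_LOAD_FAST m,a → push 121,-11. Stack: [121, -11]
BINARY_OP * → 121 * -11 = -1331. Stack: [-1331]
STORE_FAST m → m=-1331. Stack: []
LOAD_FAST i → push 1. Stack: [1]
LOAD_CONST → push 3. Stack: [1, 3]
BINARY_OP % → 1 % 3 = 1. Stack: [1]
STORE_FAST m → m=1. Stack: []
LOAD_FAST i → push 1. Stack: [1]
LOAD_CONST → push 1. Stack: [1, 1]
BINARY_OP + → 1 + 1 = 2. Stack: [2]
STORE_FAST i → i=2. Stack: []
LOAD_FAST i → push 2. Stack: [2]
LOAD_CONST → push 2. Stack: [2, 2]
COMPARE_OP bool(<) → 2 vs 2 = False. Stack: [False]
POP_JUMP_IF_FALSE → pop False; jump. Stack: []
LOAD_FAST m → push 1. Stack: [1]
RETURN_VALUE → return 1.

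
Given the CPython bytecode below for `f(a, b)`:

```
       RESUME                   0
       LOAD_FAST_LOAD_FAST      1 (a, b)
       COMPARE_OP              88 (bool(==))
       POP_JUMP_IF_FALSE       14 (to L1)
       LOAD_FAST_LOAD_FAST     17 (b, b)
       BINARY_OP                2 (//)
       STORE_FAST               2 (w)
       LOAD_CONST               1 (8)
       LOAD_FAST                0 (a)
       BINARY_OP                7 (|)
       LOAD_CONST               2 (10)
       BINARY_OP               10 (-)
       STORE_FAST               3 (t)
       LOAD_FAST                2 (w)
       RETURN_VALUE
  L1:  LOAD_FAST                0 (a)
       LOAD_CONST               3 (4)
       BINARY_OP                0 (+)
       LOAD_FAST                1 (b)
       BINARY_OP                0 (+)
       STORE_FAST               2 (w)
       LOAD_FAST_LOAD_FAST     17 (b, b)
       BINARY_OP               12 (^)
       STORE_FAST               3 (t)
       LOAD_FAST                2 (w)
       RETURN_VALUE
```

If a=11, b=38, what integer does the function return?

53

LOAD_FAST_LOAD_FAST a,b → push 11,38. Stack: [11, 38]
COMPARE_OP bool(==) → 11 vs 38 = False. Stack: [False]
POP_JUMP_IF_FALSE → pop False; jump. Stack: []
LOAD_FAST a → push 11. Stack: [11]
LOAD_CONST → push 4. Stack: [11, 4]
BINARY_OP + → 11 + 4 = 15. Stack: [15]
LOAD_FAST b → push 38. Stack: [15, 38]
BINARY_OP + → 15 + 38 = 53. Stack: [53]
STORE_FAST w → w=53. Stack: []
LOAD_FAST_LOAD_FAST b,b → push 38,38. Stack: [38, 38]
BINARY_OP ^ → 38 ^ 38 = 0. Stack: [0]
STORE_FAST t → t=0. Stack: []
LOAD_FAST w → push 53. Stack: [53]
RETURN_VALUE → return 53.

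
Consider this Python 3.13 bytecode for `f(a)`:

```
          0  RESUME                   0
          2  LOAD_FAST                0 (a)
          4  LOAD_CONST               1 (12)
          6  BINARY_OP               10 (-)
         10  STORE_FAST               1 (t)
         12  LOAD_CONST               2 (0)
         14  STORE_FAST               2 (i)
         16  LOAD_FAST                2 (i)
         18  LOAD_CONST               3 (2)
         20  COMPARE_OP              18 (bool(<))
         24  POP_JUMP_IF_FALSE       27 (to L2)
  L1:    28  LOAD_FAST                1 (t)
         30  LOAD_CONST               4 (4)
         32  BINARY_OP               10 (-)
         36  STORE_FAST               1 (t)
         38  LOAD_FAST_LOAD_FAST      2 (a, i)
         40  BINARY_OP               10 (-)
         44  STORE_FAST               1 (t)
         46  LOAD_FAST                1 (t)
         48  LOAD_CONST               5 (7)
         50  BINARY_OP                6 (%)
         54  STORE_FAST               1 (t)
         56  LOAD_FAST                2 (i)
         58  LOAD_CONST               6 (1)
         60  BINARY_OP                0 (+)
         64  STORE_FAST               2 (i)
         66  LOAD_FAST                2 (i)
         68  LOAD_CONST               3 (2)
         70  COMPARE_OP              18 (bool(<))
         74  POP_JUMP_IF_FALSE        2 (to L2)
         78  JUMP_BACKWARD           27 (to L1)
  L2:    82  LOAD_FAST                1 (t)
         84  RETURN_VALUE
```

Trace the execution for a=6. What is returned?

5

LOAD_FAST a → push 6. Stack: [6]
LOAD_CONST → push 12. Stack: [6, 12]
BINARY_OP - → 6 - 12 = -6. Stack: [-6]
STORE_FAST t → t=-6. Stack: []
LOAD_CONST → push 0. Stack: [0]
STORE_FAST i → i=0. Stack: []
LOAD_FAST i → push 0. Stack: [0]
LOAD_CONST → push 2. Stack: [0, 2]
COMPARE_OP bool(<) → 0 vs 2 = True. Stack: [True]
POP_JUMP_IF_FALSE → pop True; no jump. Stack: []
LOAD_FAST t → push -6. Stack: [-6]
LOAD_CONST → push 4. Stack: [-6, 4]
BINARY_OP - → -6 - 4 = -10. Stack: [-10]
STORE_FAST t → t=-10. Stack: []
LOAD_FAST_LOAD_FAST a,i → push 6,0. Stack: [6, 0]
BINARY_OP - → 6 - 0 = 6. Stack: [6]
STORE_FAST t → t=6. Stack: []
LOAD_FAST t → push 6. Stack: [6]
LOAD_CONST → push 7. Stack: [6, 7]
BINARY_OP % → 6 % 7 = 6. Stack: [6]
STORE_FAST t → t=6. Stack: []
LOAD_FAST i → push 0. Stack: [0]
LOAD_CONST → push 1. Stack: [0, 1]
BINARY_OP + → 0 + 1 = 1. Stack: [1]
STORE_FAST i → i=1. Stack: []
LOAD_FAST i → push 1. Stack: [1]
LOAD_CONST → push 2. Stack: [1, 2]
COMPARE_OP bool(<) → 1 vs 2 = True. Stack: [True]
POP_JUMP_IF_FALSE → pop True; no jump. Stack: []
LOAD_FAST t → push 6. Stack: [6]
LOAD_CONST → push 4. Stack: [6, 4]
BINARY_OP - → 6 - 4 = 2. Stack: [2]
STORE_FAST t → t=2. Stack: []
LOAD_FAST_LOAD_FAST a,i → push 6,1. Stack: [6, 1]
BINARY_OP - → 6 - 1 = 5. Stack: [5]
STORE_FAST t → t=5. Stack: []
LOAD_FAST t → push 5. Stack: [5]
LOAD_CONST → push 7. Stack: [5, 7]
BINARY_OP % → 5 % 7 = 5. Stack: [5]
STORE_FAST t → t=5. Stack: []
LOAD_FAST i → push 1. Stack: [1]
LOAD_CONST → push 1. Stack: [1, 1]
BINARY_OP + → 1 + 1 = 2. Stack: [2]
STORE_FAST i → i=2. Stack: []
LOAD_FAST i → push 2. Stack: [2]
LOAD_CONST → push 2. Stack: [2, 2]
COMPARE_OP bool(<) → 2 vs 2 = False. Stack: [False]
POP_JUMP_IF_FALSE → pop False; jump. Stack: []
LOAD_FAST t → push 5. Stack: [5]
RETURN_VALUE → return 5.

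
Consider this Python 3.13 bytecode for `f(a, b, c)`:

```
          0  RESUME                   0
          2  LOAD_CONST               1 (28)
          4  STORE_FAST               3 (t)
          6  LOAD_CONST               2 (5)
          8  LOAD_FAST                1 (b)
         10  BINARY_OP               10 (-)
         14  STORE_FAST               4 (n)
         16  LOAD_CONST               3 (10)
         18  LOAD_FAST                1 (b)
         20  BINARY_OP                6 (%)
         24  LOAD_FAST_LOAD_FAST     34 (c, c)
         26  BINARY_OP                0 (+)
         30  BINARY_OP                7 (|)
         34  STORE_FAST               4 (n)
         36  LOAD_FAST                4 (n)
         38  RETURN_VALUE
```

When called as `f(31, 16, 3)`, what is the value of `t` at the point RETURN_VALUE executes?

28

LOAD_CONST → push 28. Stack: [28]
STORE_FAST t → t=28. Stack: []
LOAD_CONST → push 5. Stack: [5]
LOAD_FAST b → push 16. Stack: [5, 16]
BINARY_OP - → 5 - 16 = -11. Stack: [-11]
STORE_FAST n → n=-11. Stack: []
LOAD_CONST → push 10. Stack: [10]
LOAD_FAST b → push 16. Stack: [10, 16]
BINARY_OP % → 10 % 16 = 10. Stack: [10]
LOAD_FAST_LOAD_FAST c,c → push 3,3. Stack: [10, 3, 3]
BINARY_OP + → 3 + 3 = 6. Stack: [10, 6]
BINARY_OP | → 10 | 6 = 14. Stack: [14]
STORE_FAST n → n=14. Stack: []
LOAD_FAST n → push 14. Stack: [14]
RETURN_VALUE → return 14.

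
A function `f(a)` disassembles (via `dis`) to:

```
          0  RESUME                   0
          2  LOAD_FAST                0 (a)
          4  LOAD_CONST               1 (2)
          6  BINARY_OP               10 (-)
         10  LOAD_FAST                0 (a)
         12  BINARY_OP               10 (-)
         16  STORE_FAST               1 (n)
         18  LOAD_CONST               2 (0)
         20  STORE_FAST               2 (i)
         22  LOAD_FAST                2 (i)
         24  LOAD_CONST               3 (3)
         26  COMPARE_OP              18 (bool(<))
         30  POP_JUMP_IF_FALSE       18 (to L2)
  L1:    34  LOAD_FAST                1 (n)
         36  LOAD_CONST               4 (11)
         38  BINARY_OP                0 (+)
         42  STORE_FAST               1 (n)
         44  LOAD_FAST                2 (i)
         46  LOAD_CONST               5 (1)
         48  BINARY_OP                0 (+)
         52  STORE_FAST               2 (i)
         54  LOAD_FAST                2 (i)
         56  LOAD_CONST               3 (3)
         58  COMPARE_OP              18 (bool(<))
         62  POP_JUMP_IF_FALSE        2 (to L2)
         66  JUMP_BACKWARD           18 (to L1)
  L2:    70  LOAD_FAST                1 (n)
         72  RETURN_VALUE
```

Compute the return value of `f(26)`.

LOAD_FAST a → push 26. Stack: [26]
LOAD_CONST → push 2. Stack: [26, 2]
BINARY_OP - → 26 - 2 = 24. Stack: [24]
LOAD_FAST a → push 26. Stack: [24, 26]
BINARY_OP - → 24 - 26 = -2. Stack: [-2]
STORE_FAST n → n=-2. Stack: []
LOAD_CONST → push 0. Stack: [0]
STORE_FAST i → i=0. Stack: []
LOAD_FAST i → push 0. Stack: [0]
LOAD_CONST → push 3. Stack: [0, 3]
COMPARE_OP bool(<) → 0 vs 3 = True. Stack: [True]
POP_JUMP_IF_FALSE → pop True; no jump. Stack: []
LOAD_FAST n → push -2. Stack: [-2]
LOAD_CONST → push 11. Stack: [-2, 11]
BINARY_OP + → -2 + 11 = 9. Stack: [9]
STORE_FAST n → n=9. Stack: []
LOAD_FAST i → push 0. Stack: [0]
LOAD_CONST → push 1. Stack: [0, 1]
BINARY_OP + → 0 + 1 = 1. Stack: [1]
STORE_FAST i → i=1. Stack: []
LOAD_FAST i → push 1. Stack: [1]
LOAD_CONST → push 3. Stack: [1, 3]
COMPARE_OP bool(<) → 1 vs 3 = True. Stack: [True]
POP_JUMP_IF_FALSE → pop True; no jump. Stack: []
LOAD_FAST n → push 9. Stack: [9]
LOAD_CONST → push 11. Stack: [9, 11]
BINARY_OP + → 9 + 11 = 20. Stack: [20]
STORE_FAST n → n=20. Stack: []
LOAD_FAST i → push 1. Stack: [1]
LOAD_CONST → push 1. Stack: [1, 1]
BINARY_OP + → 1 + 1 = 2. Stack: [2]
STORE_FAST i → i=2. Stack: []
LOAD_FAST i → push 2. Stack: [2]
LOAD_CONST → push 3. Stack: [2, 3]
COMPARE_OP bool(<) → 2 vs 3 = True. Stack: [True]
POP_JUMP_IF_FALSE → pop True; no jump. Stack: []
LOAD_FAST n → push 20. Stack: [20]
LOAD_CONST → push 11. Stack: [20, 11]
BINARY_OP + → 20 + 11 = 31. Stack: [31]
STORE_FAST n → n=31. Stack: []
LOAD_FAST i → push 2. Stack: [2]
LOAD_CONST → push 1. Stack: [2, 1]
BINARY_OP + → 2 + 1 = 3. Stack: [3]
STORE_FAST i → i=3. Stack: []
LOAD_FAST i → push 3. Stack: [3]
LOAD_CONST → push 3. Stack: [3, 3]
COMPARE_OP bool(<) → 3 vs 3 = False. Stack: [False]
POP_JUMP_IF_FALSE → pop False; jump. Stack: []
LOAD_FAST n → push 31. Stack: [31]
RETURN_VALUE → return 31.

31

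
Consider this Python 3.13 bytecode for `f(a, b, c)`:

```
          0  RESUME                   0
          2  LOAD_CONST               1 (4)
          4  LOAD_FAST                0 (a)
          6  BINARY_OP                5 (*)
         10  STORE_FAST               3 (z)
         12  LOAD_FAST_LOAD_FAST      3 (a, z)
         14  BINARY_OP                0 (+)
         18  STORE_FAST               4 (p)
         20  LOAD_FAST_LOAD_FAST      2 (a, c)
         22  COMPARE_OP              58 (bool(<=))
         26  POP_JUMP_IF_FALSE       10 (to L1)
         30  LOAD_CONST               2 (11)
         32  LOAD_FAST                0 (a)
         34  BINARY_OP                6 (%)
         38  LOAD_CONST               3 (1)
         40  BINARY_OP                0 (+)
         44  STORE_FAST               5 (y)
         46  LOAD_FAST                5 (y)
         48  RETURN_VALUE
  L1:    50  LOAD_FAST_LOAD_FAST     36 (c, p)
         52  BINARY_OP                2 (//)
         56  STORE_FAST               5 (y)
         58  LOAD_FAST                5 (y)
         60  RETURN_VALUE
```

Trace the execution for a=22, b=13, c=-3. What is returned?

-1

LOAD_CONST → push 4. Stack: [4]
LOAD_FAST a → push 22. Stack: [4, 22]
BINARY_OP * → 4 * 22 = 88. Stack: [88]
STORE_FAST z → z=88. Stack: []
LOAD_FAST_LOAD_FAST a,z → push 22,88. Stack: [22, 88]
BINARY_OP + → 22 + 88 = 110. Stack: [110]
STORE_FAST p → p=110. Stack: []
LOAD_FAST_LOAD_FAST a,c → push 22,-3. Stack: [22, -3]
COMPARE_OP bool(<=) → 22 vs -3 = False. Stack: [False]
POP_JUMP_IF_FALSE → pop False; jump. Stack: []
LOAD_FAST_LOAD_FAST c,p → push -3,110. Stack: [-3, 110]
BINARY_OP // → -3 // 110 = -1. Stack: [-1]
STORE_FAST y → y=-1. Stack: []
LOAD_FAST y → push -1. Stack: [-1]
RETURN_VALUE → return -1.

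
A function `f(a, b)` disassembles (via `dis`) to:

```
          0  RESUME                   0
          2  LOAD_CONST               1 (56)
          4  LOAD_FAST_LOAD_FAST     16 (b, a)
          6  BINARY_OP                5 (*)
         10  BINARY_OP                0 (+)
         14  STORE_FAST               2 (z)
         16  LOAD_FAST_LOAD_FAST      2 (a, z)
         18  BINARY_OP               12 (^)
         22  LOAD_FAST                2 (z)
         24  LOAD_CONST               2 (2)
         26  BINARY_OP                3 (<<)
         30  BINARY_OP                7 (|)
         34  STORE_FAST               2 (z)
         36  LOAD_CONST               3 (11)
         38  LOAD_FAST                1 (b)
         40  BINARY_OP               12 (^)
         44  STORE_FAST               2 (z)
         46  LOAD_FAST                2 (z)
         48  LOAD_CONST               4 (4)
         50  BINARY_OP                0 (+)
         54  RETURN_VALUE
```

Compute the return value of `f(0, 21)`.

LOAD_CONST → push 56. Stack: [56]
LOAD_FAST_LOAD_FAST b,a → push 21,0. Stack: [56, 21, 0]
BINARY_OP * → 21 * 0 = 0. Stack: [56, 0]
BINARY_OP + → 56 + 0 = 56. Stack: [56]
STORE_FAST z → z=56. Stack: []
LOAD_FAST_LOAD_FAST a,z → push 0,56. Stack: [0, 56]
BINARY_OP ^ → 0 ^ 56 = 56. Stack: [56]
LOAD_FAST z → push 56. Stack: [56, 56]
LOAD_CONST → push 2. Stack: [56, 56, 2]
BINARY_OP << → 56 << 2 = 224. Stack: [56, 224]
BINARY_OP | → 56 | 224 = 248. Stack: [248]
STORE_FAST z → z=248. Stack: []
LOAD_CONST → push 11. Stack: [11]
LOAD_FAST b → push 21. Stack: [11, 21]
BINARY_OP ^ → 11 ^ 21 = 30. Stack: [30]
STORE_FAST z → z=30. Stack: []
LOAD_FAST z → push 30. Stack: [30]
LOAD_CONST → push 4. Stack: [30, 4]
BINARY_OP + → 30 + 4 = 34. Stack: [34]
RETURN_VALUE → return 34.

34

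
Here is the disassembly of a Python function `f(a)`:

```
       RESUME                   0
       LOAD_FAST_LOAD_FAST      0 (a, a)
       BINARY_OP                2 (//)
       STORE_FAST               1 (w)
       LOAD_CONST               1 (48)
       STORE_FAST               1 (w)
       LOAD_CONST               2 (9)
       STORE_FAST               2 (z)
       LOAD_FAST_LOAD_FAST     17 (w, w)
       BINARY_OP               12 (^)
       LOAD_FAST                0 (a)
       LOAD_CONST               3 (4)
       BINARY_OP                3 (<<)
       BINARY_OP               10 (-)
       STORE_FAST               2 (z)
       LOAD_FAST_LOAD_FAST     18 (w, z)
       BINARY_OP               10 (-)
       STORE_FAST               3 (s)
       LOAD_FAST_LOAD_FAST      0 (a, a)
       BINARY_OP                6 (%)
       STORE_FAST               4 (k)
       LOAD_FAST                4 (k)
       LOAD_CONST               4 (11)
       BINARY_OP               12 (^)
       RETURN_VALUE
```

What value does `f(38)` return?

LOAD_FAST_LOAD_FAST a,a → push 38,38. Stack: [38, 38]
BINARY_OP // → 38 // 38 = 1. Stack: [1]
STORE_FAST w → w=1. Stack: []
LOAD_CONST → push 48. Stack: [48]
STORE_FAST w → w=48. Stack: []
LOAD_CONST → push 9. Stack: [9]
STORE_FAST z → z=9. Stack: []
LOAD_FAST_LOAD_FAST w,w → push 48,48. Stack: [48, 48]
BINARY_OP ^ → 48 ^ 48 = 0. Stack: [0]
LOAD_FAST a → push 38. Stack: [0, 38]
LOAD_CONST → push 4. Stack: [0, 38, 4]
BINARY_OP << → 38 << 4 = 608. Stack: [0, 608]
BINARY_OP - → 0 - 608 = -608. Stack: [-608]
STORE_FAST z → z=-608. Stack: []
LOAD_FAST_LOAD_FAST w,z → push 48,-608. Stack: [48, -608]
BINARY_OP - → 48 - -608 = 656. Stack: [656]
STORE_FAST s → s=656. Stack: []
LOAD_FAST_LOAD_FAST a,a → push 38,38. Stack: [38, 38]
BINARY_OP % → 38 % 38 = 0. Stack: [0]
STORE_FAST k → k=0. Stack: []
LOAD_FAST k → push 0. Stack: [0]
LOAD_CONST → push 11. Stack: [0, 11]
BINARY_OP ^ → 0 ^ 11 = 11. Stack: [11]
RETURN_VALUE → return 11.

11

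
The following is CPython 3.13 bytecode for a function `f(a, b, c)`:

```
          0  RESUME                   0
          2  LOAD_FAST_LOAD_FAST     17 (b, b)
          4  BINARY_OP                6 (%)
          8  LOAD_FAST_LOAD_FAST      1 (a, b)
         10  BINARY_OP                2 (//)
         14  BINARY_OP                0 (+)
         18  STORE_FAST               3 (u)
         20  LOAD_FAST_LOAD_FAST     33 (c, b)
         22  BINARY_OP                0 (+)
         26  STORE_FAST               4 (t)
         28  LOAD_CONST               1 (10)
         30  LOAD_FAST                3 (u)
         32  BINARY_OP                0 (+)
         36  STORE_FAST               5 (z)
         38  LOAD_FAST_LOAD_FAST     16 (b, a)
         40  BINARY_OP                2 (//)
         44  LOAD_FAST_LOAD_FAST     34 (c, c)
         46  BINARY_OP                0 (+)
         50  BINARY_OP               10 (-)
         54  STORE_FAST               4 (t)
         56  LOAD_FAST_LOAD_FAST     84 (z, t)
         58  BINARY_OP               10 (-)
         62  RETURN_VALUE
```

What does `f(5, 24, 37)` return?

80

LOAD_FAST_LOAD_FAST b,b → push 24,24. Stack: [24, 24]
BINARY_OP % → 24 % 24 = 0. Stack: [0]
LOAD_FAST_LOAD_FAST a,b → push 5,24. Stack: [0, 5, 24]
BINARY_OP // → 5 // 24 = 0. Stack: [0, 0]
BINARY_OP + → 0 + 0 = 0. Stack: [0]
STORE_FAST u → u=0. Stack: []
LOAD_FAST_LOAD_FAST c,b → push 37,24. Stack: [37, 24]
BINARY_OP + → 37 + 24 = 61. Stack: [61]
STORE_FAST t → t=61. Stack: []
LOAD_CONST → push 10. Stack: [10]
LOAD_FAST u → push 0. Stack: [10, 0]
BINARY_OP + → 10 + 0 = 10. Stack: [10]
STORE_FAST z → z=10. Stack: []
LOAD_FAST_LOAD_FAST b,a → push 24,5. Stack: [24, 5]
BINARY_OP // → 24 // 5 = 4. Stack: [4]
LOAD_FAST_LOAD_FAST c,c → push 37,37. Stack: [4, 37, 37]
BINARY_OP + → 37 + 37 = 74. Stack: [4, 74]
BINARY_OP - → 4 - 74 = -70. Stack: [-70]
STORE_FAST t → t=-70. Stack: []
LOAD_FAST_LOAD_FAST z,t → push 10,-70. Stack: [10, -70]
BINARY_OP - → 10 - -70 = 80. Stack: [80]
RETURN_VALUE → return 80.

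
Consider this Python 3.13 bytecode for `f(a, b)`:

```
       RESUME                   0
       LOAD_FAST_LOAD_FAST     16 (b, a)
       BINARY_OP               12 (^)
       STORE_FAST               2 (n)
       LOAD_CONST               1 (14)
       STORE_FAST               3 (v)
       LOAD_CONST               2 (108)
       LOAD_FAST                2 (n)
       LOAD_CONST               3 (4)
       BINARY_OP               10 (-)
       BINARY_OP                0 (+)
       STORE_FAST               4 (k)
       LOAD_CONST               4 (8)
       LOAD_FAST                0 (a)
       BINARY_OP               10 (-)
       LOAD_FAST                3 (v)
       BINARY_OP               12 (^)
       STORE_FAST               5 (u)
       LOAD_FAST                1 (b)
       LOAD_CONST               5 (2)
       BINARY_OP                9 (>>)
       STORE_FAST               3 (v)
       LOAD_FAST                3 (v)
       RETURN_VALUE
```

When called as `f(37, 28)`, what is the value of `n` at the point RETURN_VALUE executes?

LOAD_FAST_LOAD_FAST b,a → push 28,37. Stack: [28, 37]
BINARY_OP ^ → 28 ^ 37 = 57. Stack: [57]
STORE_FAST n → n=57. Stack: []
LOAD_CONST → push 14. Stack: [14]
STORE_FAST v → v=14. Stack: []
LOAD_CONST → push 108. Stack: [108]
LOAD_FAST n → push 57. Stack: [108, 57]
LOAD_CONST → push 4. Stack: [108, 57, 4]
BINARY_OP - → 57 - 4 = 53. Stack: [108, 53]
BINARY_OP + → 108 + 53 = 161. Stack: [161]
STORE_FAST k → k=161. Stack: []
LOAD_CONST → push 8. Stack: [8]
LOAD_FAST a → push 37. Stack: [8, 37]
BINARY_OP - → 8 - 37 = -29. Stack: [-29]
LOAD_FAST v → push 14. Stack: [-29, 14]
BINARY_OP ^ → -29 ^ 14 = -19. Stack: [-19]
STORE_FAST u → u=-19. Stack: []
LOAD_FAST b → push 28. Stack: [28]
LOAD_CONST → push 2. Stack: [28, 2]
BINARY_OP >> → 28 >> 2 = 7. Stack: [7]
STORE_FAST v → v=7. Stack: []
LOAD_FAST v → push 7. Stack: [7]
RETURN_VALUE → return 7.

57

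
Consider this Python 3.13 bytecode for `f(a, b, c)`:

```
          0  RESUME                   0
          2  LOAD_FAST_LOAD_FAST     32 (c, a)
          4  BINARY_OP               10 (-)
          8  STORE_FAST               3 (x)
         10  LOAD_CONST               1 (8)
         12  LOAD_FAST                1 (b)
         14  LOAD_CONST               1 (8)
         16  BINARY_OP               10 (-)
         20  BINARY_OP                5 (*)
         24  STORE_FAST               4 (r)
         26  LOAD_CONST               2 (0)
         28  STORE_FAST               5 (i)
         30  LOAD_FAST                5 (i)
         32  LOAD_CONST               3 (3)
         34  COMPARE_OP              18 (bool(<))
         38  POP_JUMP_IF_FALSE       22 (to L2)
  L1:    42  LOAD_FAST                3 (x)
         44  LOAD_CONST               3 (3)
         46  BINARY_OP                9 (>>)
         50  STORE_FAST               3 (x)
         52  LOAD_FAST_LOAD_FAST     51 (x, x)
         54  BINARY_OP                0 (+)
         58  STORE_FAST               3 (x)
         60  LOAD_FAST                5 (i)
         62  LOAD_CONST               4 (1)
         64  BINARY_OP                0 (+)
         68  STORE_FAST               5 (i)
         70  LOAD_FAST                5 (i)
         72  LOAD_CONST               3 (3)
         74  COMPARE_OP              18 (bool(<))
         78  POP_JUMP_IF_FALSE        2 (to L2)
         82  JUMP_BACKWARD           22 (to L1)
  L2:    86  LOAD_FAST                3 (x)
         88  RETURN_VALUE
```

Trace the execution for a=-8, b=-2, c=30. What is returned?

LOAD_FAST_LOAD_FAST c,a → push 30,-8. Stack: [30, -8]
BINARY_OP - → 30 - -8 = 38. Stack: [38]
STORE_FAST x → x=38. Stack: []
LOAD_CONST → push 8. Stack: [8]
LOAD_FAST b → push -2. Stack: [8, -2]
LOAD_CONST → push 8. Stack: [8, -2, 8]
BINARY_OP - → -2 - 8 = -10. Stack: [8, -10]
BINARY_OP * → 8 * -10 = -80. Stack: [-80]
STORE_FAST r → r=-80. Stack: []
LOAD_CONST → push 0. Stack: [0]
STORE_FAST i → i=0. Stack: []
LOAD_FAST i → push 0. Stack: [0]
LOAD_CONST → push 3. Stack: [0, 3]
COMPARE_OP bool(<) → 0 vs 3 = True. Stack: [True]
POP_JUMP_IF_FALSE → pop True; no jump. Stack: []
LOAD_FAST x → push 38. Stack: [38]
LOAD_CONST → push 3. Stack: [38, 3]
BINARY_OP >> → 38 >> 3 = 4. Stack: [4]
STORE_FAST x → x=4. Stack: []
LOAD_FAST_LOAD_FAST x,x → push 4,4. Stack: [4, 4]
BINARY_OP + → 4 + 4 = 8. Stack: [8]
STORE_FAST x → x=8. Stack: []
LOAD_FAST i → push 0. Stack: [0]
LOAD_CONST → push 1. Stack: [0, 1]
BINARY_OP + → 0 + 1 = 1. Stack: [1]
STORE_FAST i → i=1. Stack: []
LOAD_FAST i → push 1. Stack: [1]
LOAD_CONST → push 3. Stack: [1, 3]
COMPARE_OP bool(<) → 1 vs 3 = True. Stack: [True]
POP_JUMP_IF_FALSE → pop True; no jump. Stack: []
LOAD_FAST x → push 8. Stack: [8]
LOAD_CONST → push 3. Stack: [8, 3]
BINARY_OP >> → 8 >> 3 = 1. Stack: [1]
STORE_FAST x → x=1. Stack: []
LOAD_FAST_LOAD_FAST x,x → push 1,1. Stack: [1, 1]
BINARY_OP + → 1 + 1 = 2. Stack: [2]
STORE_FAST x → x=2. Stack: []
LOAD_FAST i → push 1. Stack: [1]
LOAD_CONST → push 1. Stack: [1, 1]
BINARY_OP + → 1 + 1 = 2. Stack: [2]
STORE_FAST i → i=2. Stack: []
LOAD_FAST i → push 2. Stack: [2]
LOAD_CONST → push 3. Stack: [2, 3]
COMPARE_OP bool(<) → 2 vs 3 = True. Stack: [True]
POP_JUMP_IF_FALSE → pop True; no jump. Stack: []
LOAD_FAST x → push 2. Stack: [2]
LOAD_CONST → push 3. Stack: [2, 3]
BINARY_OP >> → 2 >> 3 = 0. Stack: [0]
STORE_FAST x → x=0. Stack: []
LOAD_FAST_LOAD_FAST x,x → push 0,0. Stack: [0, 0]
BINARY_OP + → 0 + 0 = 0. Stack: [0]
STORE_FAST x → x=0. Stack: []
LOAD_FAST i → push 2. Stack: [2]
LOAD_CONST → push 1. Stack: [2, 1]
BINARY_OP + → 2 + 1 = 3. Stack: [3]
STORE_FAST i → i=3. Stack: []
LOAD_FAST i → push 3. Stack: [3]
LOAD_CONST → push 3. Stack: [3, 3]
COMPARE_OP bool(<) → 3 vs 3 = False. Stack: [False]
POP_JUMP_IF_FALSE → pop False; jump. Stack: []
LOAD_FAST x → push 0. Stack: [0]
RETURN_VALUE → return 0.

0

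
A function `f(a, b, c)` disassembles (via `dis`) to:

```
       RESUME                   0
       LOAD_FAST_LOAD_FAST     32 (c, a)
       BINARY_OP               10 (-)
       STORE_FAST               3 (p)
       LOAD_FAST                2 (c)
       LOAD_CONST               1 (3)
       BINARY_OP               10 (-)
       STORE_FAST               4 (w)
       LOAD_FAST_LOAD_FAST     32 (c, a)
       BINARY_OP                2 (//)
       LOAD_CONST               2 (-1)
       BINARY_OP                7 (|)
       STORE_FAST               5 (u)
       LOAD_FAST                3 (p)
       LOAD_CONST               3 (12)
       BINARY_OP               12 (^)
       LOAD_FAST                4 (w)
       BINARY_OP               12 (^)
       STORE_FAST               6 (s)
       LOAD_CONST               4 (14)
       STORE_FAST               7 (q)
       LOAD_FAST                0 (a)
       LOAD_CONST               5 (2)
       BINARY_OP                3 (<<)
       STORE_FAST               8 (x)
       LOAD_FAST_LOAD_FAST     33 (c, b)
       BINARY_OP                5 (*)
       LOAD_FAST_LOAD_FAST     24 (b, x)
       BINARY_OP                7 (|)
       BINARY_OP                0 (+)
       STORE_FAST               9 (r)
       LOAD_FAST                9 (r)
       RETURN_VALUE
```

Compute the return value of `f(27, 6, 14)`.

LOAD_FAST_LOAD_FAST c,a → push 14,27. Stack: [14, 27]
BINARY_OP - → 14 - 27 = -13. Stack: [-13]
STORE_FAST p → p=-13. Stack: []
LOAD_FAST c → push 14. Stack: [14]
LOAD_CONST → push 3. Stack: [14, 3]
BINARY_OP - → 14 - 3 = 11. Stack: [11]
STORE_FAST w → w=11. Stack: []
LOAD_FAST_LOAD_FAST c,a → push 14,27. Stack: [14, 27]
BINARY_OP // → 14 // 27 = 0. Stack: [0]
LOAD_CONST → push -1. Stack: [0, -1]
BINARY_OP | → 0 | -1 = -1. Stack: [-1]
STORE_FAST u → u=-1. Stack: []
LOAD_FAST p → push -13. Stack: [-13]
LOAD_CONST → push 12. Stack: [-13, 12]
BINARY_OP ^ → -13 ^ 12 = -1. Stack: [-1]
LOAD_FAST w → push 11. Stack: [-1, 11]
BINARY_OP ^ → -1 ^ 11 = -12. Stack: [-12]
STORE_FAST s → s=-12. Stack: []
LOAD_CONST → push 14. Stack: [14]
STORE_FAST q → q=14. Stack: []
LOAD_FAST a → push 27. Stack: [27]
LOAD_CONST → push 2. Stack: [27, 2]
BINARY_OP << → 27 << 2 = 108. Stack: [108]
STORE_FAST x → x=108. Stack: []
LOAD_FAST_LOAD_FAST c,b → push 14,6. Stack: [14, 6]
BINARY_OP * → 14 * 6 = 84. Stack: [84]
LOAD_FAST_LOAD_FAST b,x → push 6,108. Stack: [84, 6, 108]
BINARY_OP | → 6 | 108 = 110. Stack: [84, 110]
BINARY_OP + → 84 + 110 = 194. Stack: [194]
STORE_FAST r → r=194. Stack: []
LOAD_FAST r → push 194. Stack: [194]
RETURN_VALUE → return 194.

194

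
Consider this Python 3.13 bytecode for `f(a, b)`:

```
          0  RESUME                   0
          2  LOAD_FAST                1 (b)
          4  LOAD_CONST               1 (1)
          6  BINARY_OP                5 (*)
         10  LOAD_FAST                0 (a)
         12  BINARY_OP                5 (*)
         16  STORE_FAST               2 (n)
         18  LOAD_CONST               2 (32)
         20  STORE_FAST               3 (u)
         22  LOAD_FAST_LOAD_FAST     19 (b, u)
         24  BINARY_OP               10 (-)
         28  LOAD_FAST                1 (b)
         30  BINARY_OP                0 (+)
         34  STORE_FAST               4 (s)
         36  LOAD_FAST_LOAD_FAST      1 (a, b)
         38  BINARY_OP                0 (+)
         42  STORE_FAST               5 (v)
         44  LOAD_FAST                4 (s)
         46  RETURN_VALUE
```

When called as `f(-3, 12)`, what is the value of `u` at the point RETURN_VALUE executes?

32

LOAD_FAST b → push 12. Stack: [12]
LOAD_CONST → push 1. Stack: [12, 1]
BINARY_OP * → 12 * 1 = 12. Stack: [12]
LOAD_FAST a → push -3. Stack: [12, -3]
BINARY_OP * → 12 * -3 = -36. Stack: [-36]
STORE_FAST n → n=-36. Stack: []
LOAD_CONST → push 32. Stack: [32]
STORE_FAST u → u=32. Stack: []
LOAD_FAST_LOAD_FAST b,u → push 12,32. Stack: [12, 32]
BINARY_OP - → 12 - 32 = -20. Stack: [-20]
LOAD_FAST b → push 12. Stack: [-20, 12]
BINARY_OP + → -20 + 12 = -8. Stack: [-8]
STORE_FAST s → s=-8. Stack: []
LOAD_FAST_LOAD_FAST a,b → push -3,12. Stack: [-3, 12]
BINARY_OP + → -3 + 12 = 9. Stack: [9]
STORE_FAST v → v=9. Stack: []
LOAD_FAST s → push -8. Stack: [-8]
RETURN_VALUE → return -8.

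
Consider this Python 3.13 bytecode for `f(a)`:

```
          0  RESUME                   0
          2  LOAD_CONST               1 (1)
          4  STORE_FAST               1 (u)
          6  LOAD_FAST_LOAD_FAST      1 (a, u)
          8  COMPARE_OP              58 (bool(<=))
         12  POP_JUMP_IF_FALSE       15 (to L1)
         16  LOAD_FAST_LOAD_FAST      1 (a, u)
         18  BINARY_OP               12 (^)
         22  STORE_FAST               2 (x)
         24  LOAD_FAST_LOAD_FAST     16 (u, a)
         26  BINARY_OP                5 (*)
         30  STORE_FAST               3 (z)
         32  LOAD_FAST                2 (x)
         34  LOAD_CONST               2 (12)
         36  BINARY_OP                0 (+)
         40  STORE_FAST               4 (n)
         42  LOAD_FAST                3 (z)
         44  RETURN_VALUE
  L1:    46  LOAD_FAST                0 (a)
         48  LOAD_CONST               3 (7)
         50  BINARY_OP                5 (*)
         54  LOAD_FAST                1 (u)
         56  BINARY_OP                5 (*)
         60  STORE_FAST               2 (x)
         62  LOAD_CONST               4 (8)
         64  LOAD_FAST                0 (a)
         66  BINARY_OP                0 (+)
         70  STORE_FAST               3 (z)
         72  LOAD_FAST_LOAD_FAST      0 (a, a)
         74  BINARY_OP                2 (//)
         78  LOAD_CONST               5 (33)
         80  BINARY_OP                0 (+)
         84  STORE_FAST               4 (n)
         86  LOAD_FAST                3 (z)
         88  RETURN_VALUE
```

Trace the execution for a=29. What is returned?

37

LOAD_CONST → push 1. Stack: [1]
STORE_FAST u → u=1. Stack: []
LOAD_FAST_LOAD_FAST a,u → push 29,1. Stack: [29, 1]
COMPARE_OP bool(<=) → 29 vs 1 = False. Stack: [False]
POP_JUMP_IF_FALSE → pop False; jump. Stack: []
LOAD_FAST a → push 29. Stack: [29]
LOAD_CONST → push 7. Stack: [29, 7]
BINARY_OP * → 29 * 7 = 203. Stack: [203]
LOAD_FAST u → push 1. Stack: [203, 1]
BINARY_OP * → 203 * 1 = 203. Stack: [203]
STORE_FAST x → x=203. Stack: []
LOAD_CONST → push 8. Stack: [8]
LOAD_FAST a → push 29. Stack: [8, 29]
BINARY_OP + → 8 + 29 = 37. Stack: [37]
STORE_FAST z → z=37. Stack: []
LOAD_FAST_LOAD_FAST a,a → push 29,29. Stack: [29, 29]
BINARY_OP // → 29 // 29 = 1. Stack: [1]
LOAD_CONST → push 33. Stack: [1, 33]
BINARY_OP + → 1 + 33 = 34. Stack: [34]
STORE_FAST n → n=34. Stack: []
LOAD_FAST z → push 37. Stack: [37]
RETURN_VALUE → return 37.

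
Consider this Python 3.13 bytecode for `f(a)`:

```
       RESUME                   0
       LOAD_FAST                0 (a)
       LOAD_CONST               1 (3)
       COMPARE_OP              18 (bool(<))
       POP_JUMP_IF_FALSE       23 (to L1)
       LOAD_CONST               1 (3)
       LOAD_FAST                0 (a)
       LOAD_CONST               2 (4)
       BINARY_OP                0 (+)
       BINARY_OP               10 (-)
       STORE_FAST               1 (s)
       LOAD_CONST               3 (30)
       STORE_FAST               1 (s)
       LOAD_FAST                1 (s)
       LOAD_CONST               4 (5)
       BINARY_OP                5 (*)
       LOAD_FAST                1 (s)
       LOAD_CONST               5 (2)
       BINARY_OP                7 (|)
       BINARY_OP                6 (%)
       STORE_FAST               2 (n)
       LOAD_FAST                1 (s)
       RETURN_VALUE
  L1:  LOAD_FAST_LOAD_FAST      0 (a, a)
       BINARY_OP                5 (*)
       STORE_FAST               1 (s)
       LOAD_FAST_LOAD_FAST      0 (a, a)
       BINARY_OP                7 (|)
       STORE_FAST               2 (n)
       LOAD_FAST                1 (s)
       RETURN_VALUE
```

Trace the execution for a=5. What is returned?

25

LOAD_FAST a → push 5. Stack: [5]
LOAD_CONST → push 3. Stack: [5, 3]
COMPARE_OP bool(<) → 5 vs 3 = False. Stack: [False]
POP_JUMP_IF_FALSE → pop False; jump. Stack: []
LOAD_FAST_LOAD_FAST a,a → push 5,5. Stack: [5, 5]
BINARY_OP * → 5 * 5 = 25. Stack: [25]
STORE_FAST s → s=25. Stack: []
LOAD_FAST_LOAD_FAST a,a → push 5,5. Stack: [5, 5]
BINARY_OP | → 5 | 5 = 5. Stack: [5]
STORE_FAST n → n=5. Stack: []
LOAD_FAST s → push 25. Stack: [25]
RETURN_VALUE → return 25.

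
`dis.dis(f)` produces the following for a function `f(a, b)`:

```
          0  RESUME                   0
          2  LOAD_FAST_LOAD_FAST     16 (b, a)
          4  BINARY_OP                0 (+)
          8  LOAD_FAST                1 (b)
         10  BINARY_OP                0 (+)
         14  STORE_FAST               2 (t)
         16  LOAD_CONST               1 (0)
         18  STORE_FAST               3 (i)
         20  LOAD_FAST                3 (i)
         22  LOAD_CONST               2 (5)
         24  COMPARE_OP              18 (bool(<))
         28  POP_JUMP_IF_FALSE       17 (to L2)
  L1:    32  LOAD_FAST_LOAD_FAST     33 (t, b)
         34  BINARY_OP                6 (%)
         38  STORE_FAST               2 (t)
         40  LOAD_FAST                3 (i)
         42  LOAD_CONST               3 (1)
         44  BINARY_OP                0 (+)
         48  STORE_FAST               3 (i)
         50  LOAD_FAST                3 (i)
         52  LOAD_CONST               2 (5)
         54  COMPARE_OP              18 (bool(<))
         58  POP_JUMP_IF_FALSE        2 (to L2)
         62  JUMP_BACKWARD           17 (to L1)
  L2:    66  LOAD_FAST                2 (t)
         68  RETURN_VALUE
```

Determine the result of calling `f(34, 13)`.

8

LOAD_FAST_LOAD_FAST b,a → push 13,34
BINARY_OP + → 13 + 34 = 47
LOAD_FAST b → push 13
BINARY_OP + → 47 + 13 = 60
STORE_FAST t → t=60
LOAD_CONST → push 0
STORE_FAST i → i=0
LOAD_FAST i → push 0
LOAD_CONST → push 5
COMPARE_OP bool(<) → 0 vs 5 = True
POP_JUMP_IF_FALSE → pop True; no jump
LOAD_FAST_LOAD_FAST t,b → push 60,13
BINARY_OP % → 60 % 13 = 8
STORE_FAST t → t=8
LOAD_FAST i → push 0
LOAD_CONST → push 1
BINARY_OP + → 0 + 1 = 1
STORE_FAST i → i=1
LOAD_FAST i → push 1
LOAD_CONST → push 5
COMPARE_OP bool(<) → 1 vs 5 = True
POP_JUMP_IF_FALSE → pop True; no jump
LOAD_FAST_LOAD_FAST t,b → push 8,13
BINARY_OP % → 8 % 13 = 8
STORE_FAST t → t=8
LOAD_FAST i → push 1
LOAD_CONST → push 1
BINARY_OP + → 1 + 1 = 2
STORE_FAST i → i=2
LOAD_FAST i → push 2
LOAD_CONST → push 5
COMPARE_OP bool(<) → 2 vs 5 = True
POP_JUMP_IF_FALSE → pop True; no jump
LOAD_FAST_LOAD_FAST t,b → push 8,13
BINARY_OP % → 8 % 13 = 8
STORE_FAST t → t=8
LOAD_FAST i → push 2
LOAD_CONST → push 1
BINARY_OP + → 2 + 1 = 3
STORE_FAST i → i=3
LOAD_FAST i → push 3
LOAD_CONST → push 5
COMPARE_OP bool(<) → 3 vs 5 = True
POP_JUMP_IF_FALSE → pop True; no jump
LOAD_FAST_LOAD_FAST t,b → push 8,13
BINARY_OP % → 8 % 13 = 8
STORE_FAST t → t=8
LOAD_FAST i → push 3
LOAD_CONST → push 1
BINARY_OP + → 3 + 1 = 4
STORE_FAST i → i=4
LOAD_FAST i → push 4
LOAD_CONST → push 5
COMPARE_OP bool(<) → 4 vs 5 = True
POP_JUMP_IF_FALSE → pop True; no jump
LOAD_FAST_LOAD_FAST t,b → push 8,13
BINARY_OP % → 8 % 13 = 8
STORE_FAST t → t=8
LOAD_FAST i → push 4
LOAD_CONST → push 1
BINARY_OP + → 4 + 1 = 5
STORE_FAST i → i=5
LOAD_FAST i → push 5
LOAD_CONST → push 5
COMPARE_OP bool(<) → 5 vs 5 = False
POP_JUMP_IF_FALSE → pop False; jump
LOAD_FAST t → push 8
RETURN_VALUE → return 8.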